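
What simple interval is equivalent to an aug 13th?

augmented 6th

Subtracting seven from the interval number removes an octave: 13 − 7 = 6.
So an augmented thirteenth is an octave plus an augmented sixth. The quality is unchanged.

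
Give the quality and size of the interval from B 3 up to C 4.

B to C spans two letter names (B-C), so the interval is some kind of second.
A major second would be 2 semitones, but B3 to C4 is 1 — one semitone narrower, making it a minor second.

m2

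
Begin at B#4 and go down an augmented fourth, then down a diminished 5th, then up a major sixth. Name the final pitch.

An augmented fourth down from B#4 is F#4.
A diminished fifth down from F#4 is B#3.
A major sixth up from B#3 is G##4.

G##4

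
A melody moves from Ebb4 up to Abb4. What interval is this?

perfect 4th

E to A spans four letter names (E-F-G-A) — that makes it a fourth of some quality.
Counting semitones, Ebb4→Abb4 is 5, which is the perfect fourth.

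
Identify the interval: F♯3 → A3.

F to A spans three letter names (F-G-A) — that makes it a third of some quality.
F#3 to A3 is 3 semitones, a half step short of the major third (4), so this is minor.

minor third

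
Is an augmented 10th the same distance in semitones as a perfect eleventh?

Yes

An augmented tenth = 17 semitones = a perfect eleventh; enharmonically equal.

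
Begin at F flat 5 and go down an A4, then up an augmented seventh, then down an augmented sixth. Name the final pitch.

An augmented fourth down from Fb5 is Cbb5.
Up an augmented seventh from Cbb5: Bb5 (12 semitones up).
Bb5 down an augmented sixth → Dbb5 (10 semitones).

D double-flat 5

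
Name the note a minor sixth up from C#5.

A5

Counting six letter names up from C lands on A.
A minor sixth is 8 semitones; 8 semitones up from C#5 gives A5.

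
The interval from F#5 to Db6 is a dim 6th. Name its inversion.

augmented 3rd

Inverted interval numbers add to nine, so a sixth pairs with a third (6 + 3 = 9).
Quality inverts too: diminished becomes augmented. That makes the inversion an augmented third.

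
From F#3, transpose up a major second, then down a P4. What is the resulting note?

D#3

A major second up from F#3 is G#3.
G#3 down a perfect fourth → D#3 (5 semitones).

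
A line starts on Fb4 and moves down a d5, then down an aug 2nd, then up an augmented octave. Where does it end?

Fb4 down a diminished fifth → Bb3 (6 semitones).
Down an augmented second from Bb3: Abb3 (3 semitones down).
Up an augmented octave from Abb3: Ab4 (13 semitones up).

Ab4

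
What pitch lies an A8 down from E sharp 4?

E 3

The letter stays E (same as the start), shifted an octave down.
An augmented octave is 13 semitones; 13 semitones down from E#4 gives E3.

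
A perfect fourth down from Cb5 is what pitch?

Gb4

Four letter names down from C: G.
A perfect fourth spans 5 semitones, so from Cb5 the target pitch is Gb4.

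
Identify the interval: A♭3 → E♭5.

A to E spans five letter names (A-B-C-D-E), plus an octave — that makes it a twelfth of some quality.
Ab3 to Eb5 is 19 semitones, matching the perfect twelfth exactly, so the quality is perfect.
(Equivalently, a compound perfect fifth: a perfect fifth plus an octave.)

P12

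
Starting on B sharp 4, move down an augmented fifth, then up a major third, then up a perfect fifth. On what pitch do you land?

D sharp 5

An augmented fifth down from B#4 is E4.
Up a major third from E4: G#4 (4 semitones up).
A perfect fifth up from G#4 is D#5.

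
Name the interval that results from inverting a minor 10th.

First reduce the compound minor tenth to its simple form, a minor third.
The rule of nine gives the new number: 9 − 3 = 6, so a third becomes a sixth.
Quality inverts too: minor becomes major. That makes the inversion a major sixth.

M6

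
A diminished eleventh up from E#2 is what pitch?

The eleventh's letter: E up four letter names plus an octave → A.
A diminished eleventh spans 16 semitones, so from E#2 the target pitch is A3.

A3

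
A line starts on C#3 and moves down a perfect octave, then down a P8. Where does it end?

Down a perfect octave from C#3: C#2 (12 semitones down).
Down a perfect octave from C#2: C#1 (12 semitones down).

C#1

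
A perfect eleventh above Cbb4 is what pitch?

The eleventh's letter: C up four letter names plus an octave → F.
A perfect eleventh spans 17 semitones, so from Cbb4 the target pitch is Fbb5.

Fbb5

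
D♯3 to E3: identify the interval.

D to E spans two letter names (D-E): a second.
D#3 to E3 is 1 semitone, a half step short of the major second (2), so this is minor.

m2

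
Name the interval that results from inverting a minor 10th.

First reduce the compound minor tenth to its simple form, a minor third.
The rule of nine gives the new number: 9 − 3 = 6, so a third becomes a sixth.
The quality also flips — minor becomes major — giving a major sixth.

M6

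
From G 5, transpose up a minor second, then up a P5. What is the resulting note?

E flat 6

G5 up a minor second → Ab5 (1 semitone).
Ab5 up a perfect fifth → Eb6 (7 semitones).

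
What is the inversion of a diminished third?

augmented 6th

Inverted interval numbers add to nine, so a third pairs with a sixth (3 + 6 = 9).
The quality also flips — diminished becomes augmented — giving an augmented sixth.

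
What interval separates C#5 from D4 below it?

Descending from C#5 to D4 is the same interval as ascending D4 to C#5.
D to C spans seven letter names (D-E-F-G-A-B-C), so the interval is some kind of seventh.
D4 to C#5 is 11 semitones, matching the major seventh exactly, so the quality is major.

major seventh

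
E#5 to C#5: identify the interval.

major third

Descending from E#5 to C#5 is the same interval as ascending C#5 to E#5.
C to E spans three letter names (C-D-E) — that makes it a third of some quality.
Counting semitones, C#5→E#5 is 4, which is the major third.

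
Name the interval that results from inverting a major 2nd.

minor seventh

Inverted interval numbers add to nine, so a second pairs with a seventh (2 + 7 = 9).
The quality also flips — major becomes minor — giving a minor seventh.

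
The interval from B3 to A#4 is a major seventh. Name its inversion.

Inverted interval numbers add to nine, so a seventh pairs with a second (7 + 2 = 9).
The quality also flips — major becomes minor — giving a minor second.

minor 2nd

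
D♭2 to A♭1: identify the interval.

perfect fourth

Descending from Db2 to Ab1 is the same interval as ascending Ab1 to Db2.
A to D spans four letter names (A-B-C-D) — that makes it a fourth of some quality.
Counting semitones, Ab1→Db2 is 5, which is the perfect fourth.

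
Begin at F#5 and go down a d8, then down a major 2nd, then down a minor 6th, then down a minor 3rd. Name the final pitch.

E##3

Down a diminished octave from F#5: F##4 (11 semitones down).
Down a major second from F##4: E#4 (2 semitones down).
Down a minor sixth from E#4: G##3 (8 semitones down).
A minor third down from G##3 is E##3.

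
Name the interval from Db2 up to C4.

D to C spans seven letter names (D-E-F-G-A-B-C), plus an octave — that makes it a fourteenth of some quality.
Counting semitones, Db2→C4 is 23, which is the major fourteenth.
(Equivalently, a compound major seventh: a major seventh plus an octave.)

major fourteenth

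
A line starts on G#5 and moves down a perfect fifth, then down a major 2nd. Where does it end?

B4

Down a perfect fifth from G#5: C#5 (7 semitones down).
C#5 down a major second → B4 (2 semitones).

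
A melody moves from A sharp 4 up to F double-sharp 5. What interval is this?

A to F spans six letter names (A-B-C-D-E-F), so the interval is some kind of sixth.
The major sixth spans 9 semitones, and A#4 to F##5 is exactly 9 semitones — so this is a major sixth.

M6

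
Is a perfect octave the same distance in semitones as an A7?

Yes

A perfect octave spans 12 semitones, and an augmented seventh also spans 12 semitones — they're enharmonic.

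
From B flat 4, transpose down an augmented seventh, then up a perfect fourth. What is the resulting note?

Bb4 down an augmented seventh → Cbb4 (12 semitones).
Up a perfect fourth from Cbb4: Fbb4 (5 semitones up).

F double-flat 4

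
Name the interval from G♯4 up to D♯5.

perfect 5th

G to D spans five letter names (G-A-B-C-D): a fifth.
The perfect fifth spans 7 semitones, and G#4 to D#5 is exactly 7 semitones — so this is a perfect fifth.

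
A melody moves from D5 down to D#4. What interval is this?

Descending from D5 to D#4 is the same interval as ascending D#4 to D5.
D to D is the same letter name, plus an octave, so the interval is some kind of octave.
The perfect octave is 12 semitones; here we have 11, one semitone narrower: diminished.

diminished octave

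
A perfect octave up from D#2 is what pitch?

An octave keeps the letter name D, an octave up from D.
Moving 12 semitones up from D#2 (the size of a perfect octave) reaches D#3.

D#3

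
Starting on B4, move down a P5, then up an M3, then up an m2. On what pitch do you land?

A4

B4 down a perfect fifth → E4 (7 semitones).
A major third up from E4 is G#4.
Up a minor second from G#4: A4 (1 semitone up).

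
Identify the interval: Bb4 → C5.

B to C spans two letter names (B-C) — that makes it a second of some quality.
Bb4 to C5 is 2 semitones, matching the major second exactly, so the quality is major.

major second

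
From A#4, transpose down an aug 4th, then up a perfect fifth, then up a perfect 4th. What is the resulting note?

E5

An augmented fourth down from A#4 is E4.
E4 up a perfect fifth → B4 (7 semitones).
B4 up a perfect fourth → E5 (5 semitones).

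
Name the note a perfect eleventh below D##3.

Counting four letter names plus an octave down from D lands on A.
A perfect eleventh is 17 semitones; 17 semitones down from D##3 gives A##1.

A##1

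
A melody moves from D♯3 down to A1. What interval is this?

A11

Descending from D#3 to A1 is the same interval as ascending A1 to D#3.
A to D spans four letter names (A-B-C-D), plus an octave: an eleventh.
A perfect eleventh would be 17 semitones; A1 to D#3 is 18, one semitone wider, so the interval is augmented.
(Equivalently, a compound augmented fourth: an augmented fourth plus an octave.)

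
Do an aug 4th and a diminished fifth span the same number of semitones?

An augmented fourth spans 6 semitones, and a diminished fifth also spans 6 semitones — they're enharmonic.

Yes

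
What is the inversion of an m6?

M3

The rule of nine gives the new number: 9 − 6 = 3, so a sixth becomes a third.
The quality also flips — minor becomes major — giving a major third.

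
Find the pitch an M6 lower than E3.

The sixth takes the letter from E down to G.
A major sixth is 9 semitones; 9 semitones down from E3 gives G2.

G2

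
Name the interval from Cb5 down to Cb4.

perfect octave

Descending from Cb5 to Cb4 is the same interval as ascending Cb4 to Cb5.
C to C is the same letter name, plus an octave: an octave.
Cb4 to Cb5 is 12 semitones, matching the perfect octave exactly, so the quality is perfect.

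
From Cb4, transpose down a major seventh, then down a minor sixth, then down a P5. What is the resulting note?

Bbb1

A major seventh down from Cb4 is Dbb3.
A minor sixth down from Dbb3 is Fb2.
Fb2 down a perfect fifth → Bbb1 (7 semitones).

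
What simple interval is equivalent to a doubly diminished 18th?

doubly diminished fourth

Each octave removed subtracts seven from the number: 18 − 14 = 4.
Quality carries through unchanged, so the simple form is a doubly diminished fourth.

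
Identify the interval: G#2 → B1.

Descending from G#2 to B1 is the same interval as ascending B1 to G#2.
B to G spans six letter names (B-C-D-E-F-G) — that makes it a sixth of some quality.
B1 to G#2 is 9 semitones, matching the major sixth exactly, so the quality is major.

major sixth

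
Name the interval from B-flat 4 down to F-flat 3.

A11

Descending from Bb4 to Fb3 is the same interval as ascending Fb3 to Bb4.
F to B spans four letter names (F-G-A-B), plus an octave: an eleventh.
The perfect eleventh is 17 semitones; here we have 18, one semitone wider: augmented.
(Equivalently, a compound augmented fourth: an augmented fourth plus an octave.)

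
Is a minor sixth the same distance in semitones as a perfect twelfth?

A minor sixth is 8 semitones but a perfect twelfth is 19 semitones — different sizes.

No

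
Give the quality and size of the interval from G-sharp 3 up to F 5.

diminished fourteenth

G to F spans seven letter names (G-A-B-C-D-E-F), plus an octave: a fourteenth.
A major fourteenth would be 23 semitones; G#3 to F5 is 21, two semitones narrower, so the interval is diminished.
(Equivalently, a compound diminished seventh: a diminished seventh plus an octave.)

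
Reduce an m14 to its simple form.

m7

Subtracting seven from the interval number removes an octave: 14 − 7 = 7.
So a minor fourteenth is an octave plus a minor seventh. The quality is unchanged.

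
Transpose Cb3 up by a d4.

Counting four letter names up from C lands on F.
A diminished fourth is 4 semitones; 4 semitones up from Cb3 gives Fbb3.

Fbb3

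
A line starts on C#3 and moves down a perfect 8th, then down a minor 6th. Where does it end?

E#1

C#3 down a perfect octave → C#2 (12 semitones).
A minor sixth down from C#2 is E#1.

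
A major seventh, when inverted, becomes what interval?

minor second

The rule of nine gives the new number: 9 − 7 = 2, so a seventh becomes a second.
And major becomes minor under inversion, so we get a minor second.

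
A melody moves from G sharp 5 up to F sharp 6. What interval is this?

minor seventh

G to F spans seven letter names (G-A-B-C-D-E-F) — that makes it a seventh of some quality.
A major seventh would be 11 semitones, but G#5 to F#6 is 10 — one semitone narrower, making it a minor seventh.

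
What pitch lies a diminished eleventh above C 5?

Four letters up from C (plus an octave) reaches F.
A diminished eleventh spans 16 semitones, so from C5 the target pitch is Fb6.

F-flat 6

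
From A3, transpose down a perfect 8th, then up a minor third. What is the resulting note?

C3

Down a perfect octave from A3: A2 (12 semitones down).
Up a minor third from A2: C3 (3 semitones up).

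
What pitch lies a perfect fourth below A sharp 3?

The fourth takes the letter from A down to E.
Moving 5 semitones down from A#3 (the size of a perfect fourth) reaches E#3.

E sharp 3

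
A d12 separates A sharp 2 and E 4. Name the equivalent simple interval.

diminished fifth

Each octave removed subtracts seven from the number: 12 − 7 = 5.
That makes a diminished twelfth a compound diminished fifth — an octave plus a diminished fifth.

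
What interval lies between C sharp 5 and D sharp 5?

major 2nd

C to D spans two letter names (C-D) — that makes it a second of some quality.
Counting semitones, C#5→D#5 is 2, which is the major second.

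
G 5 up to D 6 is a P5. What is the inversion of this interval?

perfect fourth

Interval numbers invert to sum to nine: 5 + 4 = 9, so a fifth inverts to a fourth.
The quality also flips — perfect stays perfect — giving a perfect fourth.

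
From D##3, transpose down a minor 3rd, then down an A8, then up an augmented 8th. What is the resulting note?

Down a minor third from D##3: B##2 (3 semitones down).
Down an augmented octave from B##2: B#1 (13 semitones down).
Up an augmented octave from B#1: B##2 (13 semitones up).

B##2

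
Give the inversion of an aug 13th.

diminished third

First reduce the compound augmented thirteenth to its simple form, an augmented sixth.
The rule of nine gives the new number: 9 − 6 = 3, so a sixth becomes a third.
And augmented becomes diminished under inversion, so we get a diminished third.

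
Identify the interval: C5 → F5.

perfect fourth

C to F spans four letter names (C-D-E-F), so the interval is some kind of fourth.
The perfect fourth spans 5 semitones, and C5 to F5 is exactly 5 semitones — so this is a perfect fourth.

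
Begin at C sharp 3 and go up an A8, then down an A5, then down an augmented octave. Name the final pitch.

F 2

C#3 up an augmented octave → C##4 (13 semitones).
C##4 down an augmented fifth → F#3 (8 semitones).
F#3 down an augmented octave → F2 (13 semitones).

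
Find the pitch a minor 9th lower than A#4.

The ninth's letter: A down two letter names plus an octave → G.
Moving 13 semitones down from A#4 (the size of a minor ninth) reaches G##3.

G##3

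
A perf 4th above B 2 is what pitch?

E 3

The fourth takes the letter from B up to E.
A perfect fourth is 5 semitones; 5 semitones up from B2 gives E3.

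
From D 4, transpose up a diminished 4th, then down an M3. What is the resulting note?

A diminished fourth up from D4 is Gb4.
A major third down from Gb4 is Ebb4.

E double-flat 4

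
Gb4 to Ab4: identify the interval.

G to A spans two letter names (G-A), so the interval is some kind of second.
Gb4 to Ab4 is 2 semitones, matching the major second exactly, so the quality is major.

major second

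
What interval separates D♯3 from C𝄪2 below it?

Descending from D#3 to C##2 is the same interval as ascending C##2 to D#3.
C to D spans two letter names (C-D), plus an octave — that makes it a ninth of some quality.
C##2 to D#3 is 13 semitones, a half step short of the major ninth (14), so this is minor.
(Equivalently, a compound minor second: a minor second plus an octave.)

minor 9th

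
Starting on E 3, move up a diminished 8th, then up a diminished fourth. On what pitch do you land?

A double-flat 4

Up a diminished octave from E3: Eb4 (11 semitones up).
Up a diminished fourth from Eb4: Abb4 (4 semitones up).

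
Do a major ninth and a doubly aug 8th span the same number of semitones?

Yes

A major ninth = 14 semitones = a doubly augmented octave; enharmonically equal.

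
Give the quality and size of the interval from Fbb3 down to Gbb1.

Descending from Fbb3 to Gbb1 is the same interval as ascending Gbb1 to Fbb3.
G to F spans seven letter names (G-A-B-C-D-E-F), plus an octave: a fourteenth.
A major fourteenth would be 23 semitones, but Gbb1 to Fbb3 is 22 — one semitone narrower, making it a minor fourteenth.
(Equivalently, a compound minor seventh: a minor seventh plus an octave.)

minor fourteenth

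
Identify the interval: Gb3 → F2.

minor ninth

Descending from Gb3 to F2 is the same interval as ascending F2 to Gb3.
F to G spans two letter names (F-G), plus an octave — that makes it a ninth of some quality.
At 13 semitones, F2→Gb3 falls one short of a major ninth: minor.
(Equivalently, a compound minor second: a minor second plus an octave.)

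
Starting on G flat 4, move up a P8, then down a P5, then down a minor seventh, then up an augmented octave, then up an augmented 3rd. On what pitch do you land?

F double-sharp 5

Gb4 up a perfect octave → Gb5 (12 semitones).
Down a perfect fifth from Gb5: Cb5 (7 semitones down).
Down a minor seventh from Cb5: Db4 (10 semitones down).
An augmented octave up from Db4 is D5.
D5 up an augmented third → F##5 (5 semitones).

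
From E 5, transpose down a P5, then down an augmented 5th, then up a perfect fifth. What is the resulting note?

E5 down a perfect fifth → A4 (7 semitones).
An augmented fifth down from A4 is Db4.
Up a perfect fifth from Db4: Ab4 (7 semitones up).

A flat 4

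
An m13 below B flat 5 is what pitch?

The thirteenth's letter: B down six letter names plus an octave → D.
Moving 20 semitones down from Bb5 (the size of a minor thirteenth) reaches D4.

D 4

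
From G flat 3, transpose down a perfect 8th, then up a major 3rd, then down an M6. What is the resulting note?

Gb3 down a perfect octave → Gb2 (12 semitones).
A major third up from Gb2 is Bb2.
A major sixth down from Bb2 is Db2.

D flat 2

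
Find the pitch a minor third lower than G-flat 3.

Counting three letter names down from G lands on E.
A minor third spans 3 semitones, so from Gb3 the target pitch is Eb3.

E-flat 3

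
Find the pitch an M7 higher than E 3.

D sharp 4

The seventh takes the letter from E up to D.
Moving 11 semitones up from E3 (the size of a major seventh) reaches D#4.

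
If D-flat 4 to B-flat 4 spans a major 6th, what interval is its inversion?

m3

The rule of nine gives the new number: 9 − 6 = 3, so a sixth becomes a third.
And major becomes minor under inversion, so we get a minor third.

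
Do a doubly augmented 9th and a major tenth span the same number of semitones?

A doubly augmented ninth = 16 semitones = a major tenth; enharmonically equal.

Yes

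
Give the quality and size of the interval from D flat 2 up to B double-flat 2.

minor sixth

D to B spans six letter names (D-E-F-G-A-B), so the interval is some kind of sixth.
Db2 to Bbb2 is 8 semitones, a half step short of the major sixth (9), so this is minor.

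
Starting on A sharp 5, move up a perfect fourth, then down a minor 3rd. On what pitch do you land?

A#5 up a perfect fourth → D#6 (5 semitones).
A minor third down from D#6 is B#5.

B sharp 5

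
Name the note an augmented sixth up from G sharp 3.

E double-sharp 4

Counting six letter names up from G lands on E.
Moving 10 semitones up from G#3 (the size of an augmented sixth) reaches E##4.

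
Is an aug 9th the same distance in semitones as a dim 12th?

No

An augmented ninth spans 15 semitones; a diminished twelfth spans 18 semitones. They differ by 3.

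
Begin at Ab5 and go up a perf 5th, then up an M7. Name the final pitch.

A perfect fifth up from Ab5 is Eb6.
A major seventh up from Eb6 is D7.

D7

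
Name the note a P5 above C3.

Five letter names up from C: G.
A perfect fifth is 7 semitones; 7 semitones up from C3 gives G3.

G3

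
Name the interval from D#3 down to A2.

Descending from D#3 to A2 is the same interval as ascending A2 to D#3.
A to D spans four letter names (A-B-C-D): a fourth.
The perfect fourth is 5 semitones; here we have 6, one semitone wider: augmented.

augmented 4th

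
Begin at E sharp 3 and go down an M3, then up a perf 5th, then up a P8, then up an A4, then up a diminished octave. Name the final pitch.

C sharp 6

A major third down from E#3 is C#3.
A perfect fifth up from C#3 is G#3.
A perfect octave up from G#3 is G#4.
An augmented fourth up from G#4 is C##5.
A diminished octave up from C##5 is C#6.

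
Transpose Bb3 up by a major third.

D4

Three letter names up from B: D.
A major third spans 4 semitones, so from Bb3 the target pitch is D4.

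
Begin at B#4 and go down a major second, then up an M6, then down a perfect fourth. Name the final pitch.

Down a major second from B#4: A#4 (2 semitones down).
Up a major sixth from A#4: F##5 (9 semitones up).
A perfect fourth down from F##5 is C##5.

C##5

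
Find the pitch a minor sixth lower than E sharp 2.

Six letter names down from E: G.
A minor sixth is 8 semitones; 8 semitones down from E#2 gives G##1.

G double-sharp 1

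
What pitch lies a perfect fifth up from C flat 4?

G flat 4

Five letter names up from C: G.
A perfect fifth spans 7 semitones, so from Cb4 the target pitch is Gb4.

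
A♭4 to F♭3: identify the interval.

Descending from Ab4 to Fb3 is the same interval as ascending Fb3 to Ab4.
F to A spans three letter names (F-G-A), plus an octave — that makes it a tenth of some quality.
The major tenth spans 16 semitones, and Fb3 to Ab4 is exactly 16 semitones — so this is a major tenth.
(Equivalently, a compound major third: a major third plus an octave.)

major tenth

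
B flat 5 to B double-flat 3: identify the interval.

Descending from Bb5 to Bbb3 is the same interval as ascending Bbb3 to Bb5.
B to B is the same letter name, plus 2 octaves, so the interval is some kind of fifteenth.
Bbb3 to Bb5 spans 25 semitones — one semitone wider than the perfect fifteenth (24) — giving an augmented fifteenth.
(Equivalently, a compound augmented octave: an augmented octave plus an octave.)

augmented fifteenth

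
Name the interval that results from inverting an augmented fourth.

The rule of nine gives the new number: 9 − 4 = 5, so a fourth becomes a fifth.
The quality also flips — augmented becomes diminished — giving a diminished fifth.

diminished fifth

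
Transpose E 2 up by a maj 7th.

Counting seven letter names up from E lands on D.
Moving 11 semitones up from E2 (the size of a major seventh) reaches D#3.

D-sharp 3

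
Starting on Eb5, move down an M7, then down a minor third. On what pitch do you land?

A major seventh down from Eb5 is Fb4.
Fb4 down a minor third → Db4 (3 semitones).

Db4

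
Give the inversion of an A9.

d7

First reduce the compound augmented ninth to its simple form, an augmented second.
Interval numbers invert to sum to nine: 2 + 7 = 9, so a second inverts to a seventh.
And augmented becomes diminished under inversion, so we get a diminished seventh.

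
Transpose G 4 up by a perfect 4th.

Counting four letter names up from G lands on C.
A perfect fourth spans 5 semitones, so from G4 the target pitch is C5.

C 5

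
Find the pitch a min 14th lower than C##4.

D##2

Seven letters down from C (plus an octave) reaches D.
Moving 22 semitones down from C##4 (the size of a minor fourteenth) reaches D##2.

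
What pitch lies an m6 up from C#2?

A2

Counting six letter names up from C lands on A.
Moving 8 semitones up from C#2 (the size of a minor sixth) reaches A2.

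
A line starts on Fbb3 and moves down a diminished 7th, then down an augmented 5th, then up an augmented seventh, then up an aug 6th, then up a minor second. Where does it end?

A3

Fbb3 down a diminished seventh → Gb2 (9 semitones).
Down an augmented fifth from Gb2: Cbb2 (8 semitones down).
An augmented seventh up from Cbb2 is Bb2.
Bb2 up an augmented sixth → G#3 (10 semitones).
G#3 up a minor second → A3 (1 semitone).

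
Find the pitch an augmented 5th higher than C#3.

G##3

Five letter names up from C: G.
An augmented fifth spans 8 semitones, so from C#3 the target pitch is G##3.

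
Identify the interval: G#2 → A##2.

G to A spans two letter names (G-A): a second.
The major second is 2 semitones; here we have 3, one semitone wider: augmented.

augmented 2nd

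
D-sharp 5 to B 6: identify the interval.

D to B spans six letter names (D-E-F-G-A-B), plus an octave: a thirteenth.
At 20 semitones, D#5→B6 falls one short of a major thirteenth: minor.
(Equivalently, a compound minor sixth: a minor sixth plus an octave.)

minor 13th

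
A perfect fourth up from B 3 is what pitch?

E 4

Counting four letter names up from B lands on E.
A perfect fourth is 5 semitones; 5 semitones up from B3 gives E4.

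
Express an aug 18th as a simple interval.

Subtracting seven from the interval number removes an octave: 18 − 14 = 4.
So an augmented eighteenth is 2 octaves plus an augmented fourth. The quality is unchanged.

augmented 4th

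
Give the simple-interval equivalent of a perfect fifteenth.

P8

Take out an octave (7 from the number): 15 − 7 = 8.
So a perfect fifteenth is an octave plus a perfect octave. The quality is unchanged.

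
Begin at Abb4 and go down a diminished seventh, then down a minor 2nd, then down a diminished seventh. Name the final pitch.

Abb4 down a diminished seventh → Bb3 (9 semitones).
Down a minor second from Bb3: A3 (1 semitone down).
Down a diminished seventh from A3: B#2 (9 semitones down).

B#2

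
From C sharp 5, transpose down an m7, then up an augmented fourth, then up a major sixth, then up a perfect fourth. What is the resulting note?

A minor seventh down from C#5 is D#4.
D#4 up an augmented fourth → G##4 (6 semitones).
G##4 up a major sixth → E##5 (9 semitones).
A perfect fourth up from E##5 is A##5.

A double-sharp 5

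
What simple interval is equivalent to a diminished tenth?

Each octave removed subtracts seven from the number: 10 − 7 = 3.
Quality carries through unchanged, so the simple form is a diminished third.

diminished third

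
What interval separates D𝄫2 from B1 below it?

Descending from Dbb2 to B1 is the same interval as ascending B1 to Dbb2.
B to D spans three letter names (B-C-D) — that makes it a third of some quality.
A major third would be 4 semitones; B1 to Dbb2 is 1, three semitones narrower, so the interval is doubly diminished.

dd3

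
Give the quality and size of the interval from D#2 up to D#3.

D to D is the same letter name, plus an octave — that makes it an octave of some quality.
The perfect octave spans 12 semitones, and D#2 to D#3 is exactly 12 semitones — so this is a perfect octave.

perfect octave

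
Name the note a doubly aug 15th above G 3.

G-double-sharp 5

A fifteenth keeps the letter name G, two octaves up from G.
A doubly augmented fifteenth is 26 semitones; 26 semitones up from G3 gives G##5.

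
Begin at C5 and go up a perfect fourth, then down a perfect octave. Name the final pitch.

F4

C5 up a perfect fourth → F5 (5 semitones).
A perfect octave down from F5 is F4.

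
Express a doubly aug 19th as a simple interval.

Subtracting seven from the interval number removes an octave: 19 − 14 = 5.
So a doubly augmented nineteenth is 2 octaves plus a doubly augmented fifth. The quality is unchanged.

doubly augmented 5th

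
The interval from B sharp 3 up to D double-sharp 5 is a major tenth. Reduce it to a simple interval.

Each octave removed subtracts seven from the number: 10 − 7 = 3.
That makes a major tenth a compound major third — an octave plus a major third.

major 3rd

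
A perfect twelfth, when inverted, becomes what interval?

perfect fourth

First reduce the compound perfect twelfth to its simple form, a perfect fifth.
Inverted interval numbers add to nine, so a fifth pairs with a fourth (5 + 4 = 9).
Quality inverts too: perfect stays perfect. That makes the inversion a perfect fourth.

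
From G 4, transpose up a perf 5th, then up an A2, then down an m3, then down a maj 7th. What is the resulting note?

D sharp 4

Up a perfect fifth from G4: D5 (7 semitones up).
An augmented second up from D5 is E#5.
A minor third down from E#5 is C##5.
C##5 down a major seventh → D#4 (11 semitones).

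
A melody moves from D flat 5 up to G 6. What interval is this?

D to G spans four letter names (D-E-F-G), plus an octave, so the interval is some kind of eleventh.
A perfect eleventh would be 17 semitones; Db5 to G6 is 18, one semitone wider, so the interval is augmented.
(Equivalently, a compound augmented fourth: an augmented fourth plus an octave.)

augmented 11th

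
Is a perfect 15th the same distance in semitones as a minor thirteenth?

No

A perfect fifteenth is 24 semitones but a minor thirteenth is 20 semitones — different sizes.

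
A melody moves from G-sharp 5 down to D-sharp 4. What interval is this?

Descending from G#5 to D#4 is the same interval as ascending D#4 to G#5.
D to G spans four letter names (D-E-F-G), plus an octave: an eleventh.
The perfect eleventh spans 17 semitones, and D#4 to G#5 is exactly 17 semitones — so this is a perfect eleventh.
(Equivalently, a compound perfect fourth: a perfect fourth plus an octave.)

P11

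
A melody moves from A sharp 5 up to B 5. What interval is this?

A to B spans two letter names (A-B): a second.
A major second would be 2 semitones, but A#5 to B5 is 1 — one semitone narrower, making it a minor second.

minor second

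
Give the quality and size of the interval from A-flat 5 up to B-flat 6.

major 9th

A to B spans two letter names (A-B), plus an octave, so the interval is some kind of ninth.
The major ninth spans 14 semitones, and Ab5 to Bb6 is exactly 14 semitones — so this is a major ninth.
(Equivalently, a compound major second: a major second plus an octave.)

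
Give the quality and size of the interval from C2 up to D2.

C to D spans two letter names (C-D), so the interval is some kind of second.
Counting semitones, C2→D2 is 2, which is the major second.

major second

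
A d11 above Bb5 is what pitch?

Ebb7

Four letters up from B (plus an octave) reaches E.
A diminished eleventh spans 16 semitones, so from Bb5 the target pitch is Ebb7.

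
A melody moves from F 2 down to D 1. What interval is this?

Descending from F2 to D1 is the same interval as ascending D1 to F2.
D to F spans three letter names (D-E-F), plus an octave, so the interval is some kind of tenth.
D1 to F2 is 15 semitones, a half step short of the major tenth (16), so this is minor.
(Equivalently, a compound minor third: a minor third plus an octave.)

minor tenth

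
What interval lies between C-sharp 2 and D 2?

minor 2nd

C to D spans two letter names (C-D), so the interval is some kind of second.
C#2 to D2 is 1 semitone, a half step short of the major second (2), so this is minor.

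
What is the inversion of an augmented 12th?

diminished fourth

First reduce the compound augmented twelfth to its simple form, an augmented fifth.
Interval numbers invert to sum to nine: 5 + 4 = 9, so a fifth inverts to a fourth.
And augmented becomes diminished under inversion, so we get a diminished fourth.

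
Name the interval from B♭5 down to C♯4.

Descending from Bb5 to C#4 is the same interval as ascending C#4 to Bb5.
C to B spans seven letter names (C-D-E-F-G-A-B), plus an octave: a fourteenth.
The major fourteenth is 23 semitones; here we have 21, two semitones narrower: diminished.
(Equivalently, a compound diminished seventh: a diminished seventh plus an octave.)

diminished fourteenth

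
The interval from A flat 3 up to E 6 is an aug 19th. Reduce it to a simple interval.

A5

Subtracting seven from the interval number removes an octave: 19 − 14 = 5.
That makes an augmented nineteenth a compound augmented fifth — 2 octaves plus an augmented fifth.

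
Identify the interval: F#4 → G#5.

major 9th

F to G spans two letter names (F-G), plus an octave, so the interval is some kind of ninth.
Counting semitones, F#4→G#5 is 14, which is the major ninth.
(Equivalently, a compound major second: a major second plus an octave.)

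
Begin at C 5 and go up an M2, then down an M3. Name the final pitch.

B flat 4

Up a major second from C5: D5 (2 semitones up).
Down a major third from D5: Bb4 (4 semitones down).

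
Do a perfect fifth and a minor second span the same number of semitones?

A perfect fifth spans 7 semitones; a minor second spans 1 semitone. They differ by 6.

No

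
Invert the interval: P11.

First reduce the compound perfect eleventh to its simple form, a perfect fourth.
Interval numbers invert to sum to nine: 4 + 5 = 9, so a fourth inverts to a fifth.
The quality also flips — perfect stays perfect — giving a perfect fifth.

perfect 5th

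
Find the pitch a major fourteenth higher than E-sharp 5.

Counting seven letter names plus an octave up from E lands on D.
A major fourteenth is 23 semitones; 23 semitones up from E#5 gives D##7.

D-double-sharp 7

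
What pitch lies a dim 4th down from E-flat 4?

Counting four letter names down from E lands on B.
A diminished fourth spans 4 semitones, so from Eb4 the target pitch is B3.

B 3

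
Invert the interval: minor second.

Interval numbers invert to sum to nine: 2 + 7 = 9, so a second inverts to a seventh.
The quality also flips — minor becomes major — giving a major seventh.

major seventh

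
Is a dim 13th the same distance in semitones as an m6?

A diminished thirteenth is 19 semitones but a minor sixth is 8 semitones — different sizes.

No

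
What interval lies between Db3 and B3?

D to B spans six letter names (D-E-F-G-A-B): a sixth.
Db3 to B3 spans 10 semitones — one semitone wider than the major sixth (9) — giving an augmented sixth.

A6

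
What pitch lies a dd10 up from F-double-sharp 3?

A-flat 4

Counting three letter names plus an octave up from F lands on A.
A doubly diminished tenth is 13 semitones; 13 semitones up from F##3 gives Ab4.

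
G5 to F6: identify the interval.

minor seventh

G to F spans seven letter names (G-A-B-C-D-E-F) — that makes it a seventh of some quality.
At 10 semitones, G5→F6 falls one short of a major seventh: minor.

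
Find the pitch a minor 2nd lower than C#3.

Two letter names down from C: B.
A minor second spans 1 semitone, so from C#3 the target pitch is B#2.

B#2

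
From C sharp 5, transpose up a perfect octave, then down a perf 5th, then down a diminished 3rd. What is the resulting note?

C#5 up a perfect octave → C#6 (12 semitones).
C#6 down a perfect fifth → F#5 (7 semitones).
A diminished third down from F#5 is D##5.

D double-sharp 5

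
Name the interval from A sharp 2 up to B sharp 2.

A to B spans two letter names (A-B) — that makes it a second of some quality.
Counting semitones, A#2→B#2 is 2, which is the major second.

major second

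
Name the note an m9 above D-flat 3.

E-double-flat 4

Two letters up from D (plus an octave) reaches E.
A minor ninth spans 13 semitones, so from Db3 the target pitch is Ebb4.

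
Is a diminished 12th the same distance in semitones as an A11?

A diminished twelfth spans 18 semitones, and an augmented eleventh also spans 18 semitones — they're enharmonic.

Yes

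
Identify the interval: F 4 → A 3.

Descending from F4 to A3 is the same interval as ascending A3 to F4.
A to F spans six letter names (A-B-C-D-E-F) — that makes it a sixth of some quality.
A major sixth would be 9 semitones, but A3 to F4 is 8 — one semitone narrower, making it a minor sixth.

minor sixth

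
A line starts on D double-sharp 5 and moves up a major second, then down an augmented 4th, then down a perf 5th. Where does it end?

E sharp 4

D##5 up a major second → E##5 (2 semitones).
Down an augmented fourth from E##5: B#4 (6 semitones down).
Down a perfect fifth from B#4: E#4 (7 semitones down).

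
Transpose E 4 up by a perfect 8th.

E 5

An octave keeps the letter name E, an octave up from E.
Moving 12 semitones up from E4 (the size of a perfect octave) reaches E5.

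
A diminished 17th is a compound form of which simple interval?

diminished third

Take out 2 octaves (14 from the number): 17 − 14 = 3.
Quality carries through unchanged, so the simple form is a diminished third.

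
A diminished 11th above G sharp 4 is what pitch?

C 6

Four letters up from G (plus an octave) reaches C.
A diminished eleventh spans 16 semitones, so from G#4 the target pitch is C6.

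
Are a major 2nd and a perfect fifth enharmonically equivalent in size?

2 semitones (major second) vs 7 semitones (perfect fifth): not equal.

No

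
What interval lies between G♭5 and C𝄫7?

d11

G to C spans four letter names (G-A-B-C), plus an octave: an eleventh.
A perfect eleventh would be 17 semitones; Gb5 to Cbb7 is 16, one semitone narrower, so the interval is diminished.
(Equivalently, a compound diminished fourth: a diminished fourth plus an octave.)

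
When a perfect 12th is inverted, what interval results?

First reduce the compound perfect twelfth to its simple form, a perfect fifth.
Inverted interval numbers add to nine, so a fifth pairs with a fourth (5 + 4 = 9).
Quality inverts too: perfect stays perfect. That makes the inversion a perfect fourth.

P4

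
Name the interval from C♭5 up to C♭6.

C to C is the same letter name, plus an octave — that makes it an octave of some quality.
Counting semitones, Cb5→Cb6 is 12, which is the perfect octave.

P8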